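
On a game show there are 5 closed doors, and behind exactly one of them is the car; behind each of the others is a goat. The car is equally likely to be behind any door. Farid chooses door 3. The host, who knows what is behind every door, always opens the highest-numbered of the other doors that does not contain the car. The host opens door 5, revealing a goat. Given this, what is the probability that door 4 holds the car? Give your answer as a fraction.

Condition on the true location of the car.
If it is behind any of doors 1, 2, 3, and 4 (prior 1/5 each): door 5 is the highest-numbered option available, probability 1; weight (1/5)·1 = 1/5 each.
If it is behind door 5 (prior 1/5): the host opened door 5, so this case is ruled out; weight (1/5)·0 = 0.
The weights sum to 4/5.
So P(the car behind door 4 | the host opened door 5) = (1/5) / (4/5) = 1/4.

1/4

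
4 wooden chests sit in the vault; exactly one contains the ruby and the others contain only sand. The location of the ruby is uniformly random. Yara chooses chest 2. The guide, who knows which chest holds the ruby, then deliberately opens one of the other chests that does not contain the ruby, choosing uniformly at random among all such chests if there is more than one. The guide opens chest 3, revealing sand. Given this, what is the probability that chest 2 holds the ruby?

Consider each possible location of the ruby in turn.
If it is in either of chests 1 and 4 (prior 1/4 each): the guide has 2 equally likely choices, so probability 1/2; weight (1/4)·(1/2) = 1/8 each.
If it is in chest 2 (prior 1/4): the guide has 3 equally likely choices, so probability 1/3; weight (1/4)·(1/3) = 1/12.
If it is in chest 3 (prior 1/4): the guide opened chest 3, so this case is ruled out; weight (1/4)·0 = 0.
The weights sum to 1/3.
So P(the ruby in chest 2 | the guide opened chest 3) = (1/12) / (1/3) = 1/4.

1/4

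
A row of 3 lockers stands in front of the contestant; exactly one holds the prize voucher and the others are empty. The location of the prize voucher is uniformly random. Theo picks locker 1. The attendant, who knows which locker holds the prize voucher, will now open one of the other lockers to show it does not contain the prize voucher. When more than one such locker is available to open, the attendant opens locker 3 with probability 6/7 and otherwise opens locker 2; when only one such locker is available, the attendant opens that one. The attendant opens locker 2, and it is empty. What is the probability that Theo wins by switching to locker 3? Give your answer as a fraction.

7/8

Apply Bayes' rule, conditioning on where the prize voucher actually is.
If it is in locker 1 (prior 1/3): locker 3 is available but not opened, probability 1/7; weight (1/3)·(1/7) = 1/21.
If it is in locker 2 (prior 1/3): the attendant opened locker 2, so this case is ruled out; weight (1/3)·0 = 0.
If it is in locker 3 (prior 1/3): only locker 2 is available, probability 1; weight (1/3)·1 = 1/3.
The weights sum to 8/21.
So P(the prize voucher in locker 3 | the attendant opened locker 2) = (1/3) / (8/21) = 7/8.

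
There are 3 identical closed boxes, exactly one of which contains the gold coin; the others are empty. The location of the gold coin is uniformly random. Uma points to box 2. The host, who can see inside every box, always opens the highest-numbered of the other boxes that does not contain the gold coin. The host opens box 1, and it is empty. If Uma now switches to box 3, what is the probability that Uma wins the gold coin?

1

Consider each possible location of the gold coin in turn.
If it is in box 1 (prior 1/3): the host opened box 1, so this case is ruled out; weight (1/3)·0 = 0.
If it is in box 2 (prior 1/3): the host would have opened box 3 instead, probability 0; weight (1/3)·0 = 0.
If it is in box 3 (prior 1/3): box 1 is the highest-numbered option available, probability 1; weight (1/3)·1 = 1/3.
The weights sum to 1/3.
So P(the gold coin in box 3 | the host opened box 1) = (1/3) / (1/3) = 1.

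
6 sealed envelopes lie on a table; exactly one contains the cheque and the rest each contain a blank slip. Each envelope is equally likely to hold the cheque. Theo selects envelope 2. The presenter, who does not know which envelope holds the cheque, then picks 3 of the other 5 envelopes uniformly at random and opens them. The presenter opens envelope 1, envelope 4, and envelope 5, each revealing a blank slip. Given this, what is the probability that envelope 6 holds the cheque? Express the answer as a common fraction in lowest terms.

Apply Bayes' rule, conditioning on where the cheque actually is.
If it is in any of envelopes 1, 4, and 5 (prior 1/6 each): that envelope was opened and seen not to hold the prize — ruled out; weight (1/6)·0 = 0 each.
If it is in any of envelopes 2, 3, and 6 (prior 1/6 each): the presenter picks exactly this set with probability 1/10 regardless, and none is the prize; weight (1/6)·(1/10) = 1/60 each.
The weights sum to 1/20.
So P(the cheque in envelope 6 | the presenter opened envelope 1, envelope 4, and envelope 5) = (1/60) / (1/20) = 1/3.

1/3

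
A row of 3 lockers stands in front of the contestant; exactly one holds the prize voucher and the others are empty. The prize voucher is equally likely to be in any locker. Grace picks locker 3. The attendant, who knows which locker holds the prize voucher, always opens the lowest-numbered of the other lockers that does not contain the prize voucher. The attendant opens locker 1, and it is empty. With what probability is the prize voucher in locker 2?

Consider each possible location of the prize voucher in turn.
If it is in locker 1 (prior 1/3): the attendant opened locker 1, so this case is ruled out; weight (1/3)·0 = 0.
If it is in either of lockers 2 and 3 (prior 1/3 each): locker 1 is the lowest-numbered option available, probability 1; weight (1/3)·1 = 1/3 each.
The weights sum to 2/3.
So P(the prize voucher in locker 2 | the attendant opened locker 1) = (1/3) / (2/3) = 1/2.

1/2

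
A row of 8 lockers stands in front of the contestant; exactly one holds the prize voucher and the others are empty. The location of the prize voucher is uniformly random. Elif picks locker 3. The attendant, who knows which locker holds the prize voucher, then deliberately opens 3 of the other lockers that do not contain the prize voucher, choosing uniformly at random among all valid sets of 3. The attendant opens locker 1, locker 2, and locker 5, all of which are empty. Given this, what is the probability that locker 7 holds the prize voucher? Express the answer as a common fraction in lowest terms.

Condition on the true location of the prize voucher.
If it is in any of lockers 1, 2, and 5 (prior 1/8 each): that locker was opened and seen not to hold the prize — ruled out; weight (1/8)·0 = 0 each.
If it is in locker 3 (prior 1/8): the attendant has 35 equally likely choices, so probability 1/35; weight (1/8)·(1/35) = 1/280.
If it is in any of lockers 4, 6, 7, and 8 (prior 1/8 each): the attendant has 20 equally likely choices, so probability 1/20; weight (1/8)·(1/20) = 1/160 each.
The weights sum to 1/35.
So P(the prize voucher in locker 7 | the attendant opened locker 1, locker 2, and locker 5) = (1/160) / (1/35) = 7/32.

7/32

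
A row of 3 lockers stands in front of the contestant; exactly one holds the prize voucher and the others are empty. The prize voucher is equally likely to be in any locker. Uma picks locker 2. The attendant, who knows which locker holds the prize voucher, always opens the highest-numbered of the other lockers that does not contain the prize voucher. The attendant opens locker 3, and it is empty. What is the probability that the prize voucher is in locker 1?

Apply Bayes' rule, conditioning on where the prize voucher actually is.
If it is in either of lockers 1 and 2 (prior 1/3 each): locker 3 is the highest-numbered option available, probability 1; weight (1/3)·1 = 1/3 each.
If it is in locker 3 (prior 1/3): the attendant opened locker 3, so this case is ruled out; weight (1/3)·0 = 0.
The weights sum to 2/3.
So P(the prize voucher in locker 1 | the attendant opened locker 3) = (1/3) / (2/3) = 1/2.

1/2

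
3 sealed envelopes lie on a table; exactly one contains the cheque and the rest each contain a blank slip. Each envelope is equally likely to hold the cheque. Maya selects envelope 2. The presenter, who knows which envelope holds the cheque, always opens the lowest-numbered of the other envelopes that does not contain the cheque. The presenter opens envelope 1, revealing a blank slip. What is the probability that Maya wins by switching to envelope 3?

1/2

Condition on the true location of the cheque.
If it is in envelope 1 (prior 1/3): the presenter opened envelope 1, so this case is ruled out; weight (1/3)·0 = 0.
If it is in either of envelopes 2 and 3 (prior 1/3 each): envelope 1 is the lowest-numbered option available, probability 1; weight (1/3)·1 = 1/3 each.
The weights sum to 2/3.
So P(the cheque in envelope 3 | the presenter opened envelope 1) = (1/3) / (2/3) = 1/2.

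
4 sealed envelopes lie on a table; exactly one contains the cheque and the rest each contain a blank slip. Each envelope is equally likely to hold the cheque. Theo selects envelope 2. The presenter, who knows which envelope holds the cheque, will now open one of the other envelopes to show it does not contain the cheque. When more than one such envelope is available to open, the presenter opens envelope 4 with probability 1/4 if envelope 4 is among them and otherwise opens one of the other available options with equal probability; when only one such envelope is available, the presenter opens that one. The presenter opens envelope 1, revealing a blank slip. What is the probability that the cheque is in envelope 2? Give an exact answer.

Condition on the true location of the cheque.
If it is in envelope 1 (prior 1/4): the presenter opened envelope 1, so this case is ruled out; weight (1/4)·0 = 0.
If it is in envelope 2 (prior 1/4): envelope 4 is available but not opened; envelope 1 gets probability (1 − 1/4)/2 = 3/8; weight (1/4)·(3/8) = 3/32.
If it is in envelope 3 (prior 1/4): envelope 4 is available but not opened, probability 3/4; weight (1/4)·(3/4) = 3/16.
If it is in envelope 4 (prior 1/4): envelope 4 holds the prize so is unavailable; the presenter chooses uniformly among the 2 others, probability 1/2; weight (1/4)·(1/2) = 1/8.
The weights sum to 13/32.
So P(the cheque in envelope 2 | the presenter opened envelope 1) = (3/32) / (13/32) = 3/13.

3/13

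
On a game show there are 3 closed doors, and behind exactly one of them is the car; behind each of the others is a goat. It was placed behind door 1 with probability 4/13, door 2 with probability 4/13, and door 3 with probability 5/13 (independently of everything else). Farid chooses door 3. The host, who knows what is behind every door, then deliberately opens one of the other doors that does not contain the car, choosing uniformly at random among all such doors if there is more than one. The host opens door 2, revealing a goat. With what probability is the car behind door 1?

8/13

Consider each possible location of the car in turn.
If it is behind door 1 (prior 4/13): the host has no choice, probability 1; weight (4/13)·1 = 4/13.
If it is behind door 2 (prior 4/13): the host opened door 2, so this case is ruled out; weight (4/13)·0 = 0.
If it is behind door 3 (prior 5/13): the host has 2 equally likely choices, so probability 1/2; weight (5/13)·(1/2) = 5/26.
The weights sum to 1/2.
So P(the car behind door 1 | the host opened door 2) = (4/13) / (1/2) = 8/13.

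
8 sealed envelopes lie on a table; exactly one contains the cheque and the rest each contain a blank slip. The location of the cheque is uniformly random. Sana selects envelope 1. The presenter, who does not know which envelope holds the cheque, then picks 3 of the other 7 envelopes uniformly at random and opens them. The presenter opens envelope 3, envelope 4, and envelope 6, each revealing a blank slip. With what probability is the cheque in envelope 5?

Apply Bayes' rule, conditioning on where the cheque actually is.
If it is in any of envelopes 1, 2, 5, 7, and 8 (prior 1/8 each): the presenter picks exactly this set with probability 1/35 regardless, and none is the prize; weight (1/8)·(1/35) = 1/280 each.
If it is in any of envelopes 3, 4, and 6 (prior 1/8 each): that envelope was opened and seen not to hold the prize — ruled out; weight (1/8)·0 = 0 each.
The weights sum to 1/56.
So P(the cheque in envelope 5 | the presenter opened envelope 3, envelope 4, and envelope 6) = (1/280) / (1/56) = 1/5.

1/5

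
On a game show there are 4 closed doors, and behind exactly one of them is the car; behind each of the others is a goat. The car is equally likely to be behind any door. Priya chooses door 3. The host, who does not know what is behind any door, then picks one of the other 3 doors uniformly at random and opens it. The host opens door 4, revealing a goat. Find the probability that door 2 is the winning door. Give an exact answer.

Apply Bayes' rule, conditioning on where the car actually is.
If it is behind any of doors 1, 2, and 3 (prior 1/4 each): the host picks door 4 with probability 1/3 regardless, and it is not the prize; weight (1/4)·(1/3) = 1/12 each.
If it is behind door 4 (prior 1/4): the host opened door 4, so this case is ruled out; weight (1/4)·0 = 0.
The weights sum to 1/4.
So P(the car behind door 2 | the host opened door 4) = (1/12) / (1/4) = 1/3.

1/3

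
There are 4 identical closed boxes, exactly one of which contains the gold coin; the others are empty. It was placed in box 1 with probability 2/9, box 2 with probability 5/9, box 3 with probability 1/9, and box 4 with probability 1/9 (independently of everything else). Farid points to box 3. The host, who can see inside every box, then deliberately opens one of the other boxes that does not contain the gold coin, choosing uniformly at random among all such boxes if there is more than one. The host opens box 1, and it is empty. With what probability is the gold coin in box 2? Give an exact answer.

3/4

Condition on the true location of the gold coin.
If it is in box 1 (prior 2/9): the host opened box 1, so this case is ruled out; weight (2/9)·0 = 0.
If it is in box 2 (prior 5/9): the host has 2 equally likely choices, so probability 1/2; weight (5/9)·(1/2) = 5/18.
If it is in box 3 (prior 1/9): the host has 3 equally likely choices, so probability 1/3; weight (1/9)·(1/3) = 1/27.
If it is in box 4 (prior 1/9): the host has 2 equally likely choices, so probability 1/2; weight (1/9)·(1/2) = 1/18.
The weights sum to 10/27.
So P(the gold coin in box 2 | the host opened box 1) = (5/18) / (10/27) = 3/4.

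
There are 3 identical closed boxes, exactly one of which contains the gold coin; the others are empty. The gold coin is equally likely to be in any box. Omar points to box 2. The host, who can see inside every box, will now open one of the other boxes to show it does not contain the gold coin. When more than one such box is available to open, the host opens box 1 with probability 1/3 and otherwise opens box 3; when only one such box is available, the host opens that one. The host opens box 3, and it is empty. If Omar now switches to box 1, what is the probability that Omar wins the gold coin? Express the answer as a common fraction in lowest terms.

Consider each possible location of the gold coin in turn.
If it is in box 1 (prior 1/3): only box 3 is available, probability 1; weight (1/3)·1 = 1/3.
If it is in box 2 (prior 1/3): box 1 is available but not opened, probability 2/3; weight (1/3)·(2/3) = 2/9.
If it is in box 3 (prior 1/3): the host opened box 3, so this case is ruled out; weight (1/3)·0 = 0.
The weights sum to 5/9.
So P(the gold coin in box 1 | the host opened box 3) = (1/3) / (5/9) = 3/5.

3/5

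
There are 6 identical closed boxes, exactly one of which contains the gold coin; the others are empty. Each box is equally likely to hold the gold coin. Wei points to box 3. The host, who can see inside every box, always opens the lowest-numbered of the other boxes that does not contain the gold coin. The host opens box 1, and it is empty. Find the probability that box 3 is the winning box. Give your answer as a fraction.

Apply Bayes' rule, conditioning on where the gold coin actually is.
If it is in box 1 (prior 1/6): the host opened box 1, so this case is ruled out; weight (1/6)·0 = 0.
If it is in any of boxes 2, 3, 4, 5, and 6 (prior 1/6 each): box 1 is the lowest-numbered option available, probability 1; weight (1/6)·1 = 1/6 each.
The weights sum to 5/6.
So P(the gold coin in box 3 | the host opened box 1) = (1/6) / (5/6) = 1/5.

1/5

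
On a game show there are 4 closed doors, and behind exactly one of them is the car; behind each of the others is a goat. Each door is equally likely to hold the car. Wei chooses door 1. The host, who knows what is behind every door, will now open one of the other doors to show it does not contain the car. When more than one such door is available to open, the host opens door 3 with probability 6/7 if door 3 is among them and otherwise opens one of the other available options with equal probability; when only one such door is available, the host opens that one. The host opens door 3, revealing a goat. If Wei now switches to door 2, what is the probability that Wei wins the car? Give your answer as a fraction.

Condition on the true location of the car.
If it is behind any of doors 1, 2, and 4 (prior 1/4 each): door 3 is available, opened with probability 6/7; weight (1/4)·(6/7) = 3/14 each.
If it is behind door 3 (prior 1/4): the host opened door 3, so this case is ruled out; weight (1/4)·0 = 0.
The weights sum to 9/14.
So P(the car behind door 2 | the host opened door 3) = (3/14) / (9/14) = 1/3.

1/3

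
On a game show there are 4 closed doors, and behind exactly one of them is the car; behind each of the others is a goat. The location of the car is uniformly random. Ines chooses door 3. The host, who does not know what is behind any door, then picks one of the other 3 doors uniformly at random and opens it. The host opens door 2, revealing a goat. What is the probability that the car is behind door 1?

1/3

Condition on the true location of the car.
If it is behind any of doors 1, 3, and 4 (prior 1/4 each): the host picks door 2 with probability 1/3 regardless, and it is not the prize; weight (1/4)·(1/3) = 1/12 each.
If it is behind door 2 (prior 1/4): the host opened door 2, so this case is ruled out; weight (1/4)·0 = 0.
The weights sum to 1/4.
So P(the car behind door 1 | the host opened door 2) = (1/12) / (1/4) = 1/3.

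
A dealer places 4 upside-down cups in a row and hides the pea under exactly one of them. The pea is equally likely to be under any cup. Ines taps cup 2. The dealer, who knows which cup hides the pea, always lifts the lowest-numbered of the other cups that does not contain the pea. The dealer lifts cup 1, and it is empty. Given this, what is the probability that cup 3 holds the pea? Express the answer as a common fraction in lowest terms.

1/3

Consider each possible location of the pea in turn.
If it is under cup 1 (prior 1/4): the dealer opened cup 1, so this case is ruled out; weight (1/4)·0 = 0.
If it is under any of cups 2, 3, and 4 (prior 1/4 each): cup 1 is the lowest-numbered option available, probability 1; weight (1/4)·1 = 1/4 each.
The weights sum to 3/4.
So P(the pea under cup 3 | the dealer opened cup 1) = (1/4) / (3/4) = 1/3.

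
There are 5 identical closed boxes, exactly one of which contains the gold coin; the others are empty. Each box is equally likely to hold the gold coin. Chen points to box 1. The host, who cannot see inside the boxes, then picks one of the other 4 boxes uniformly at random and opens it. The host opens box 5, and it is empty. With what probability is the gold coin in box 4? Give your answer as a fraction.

Consider each possible location of the gold coin in turn.
If it is in any of boxes 1, 2, 3, and 4 (prior 1/5 each): the host picks box 5 with probability 1/4 regardless, and it is not the prize; weight (1/5)·(1/4) = 1/20 each.
If it is in box 5 (prior 1/5): the host opened box 5, so this case is ruled out; weight (1/5)·0 = 0.
The weights sum to 1/5.
So P(the gold coin in box 4 | the host opened box 5) = (1/20) / (1/5) = 1/4.

1/4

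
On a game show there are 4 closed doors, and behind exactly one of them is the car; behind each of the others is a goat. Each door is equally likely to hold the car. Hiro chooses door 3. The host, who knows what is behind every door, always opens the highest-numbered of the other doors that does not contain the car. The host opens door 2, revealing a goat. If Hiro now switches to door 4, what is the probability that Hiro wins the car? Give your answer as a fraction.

1

Consider each possible location of the car in turn.
If it is behind either of doors 1 and 3 (prior 1/4 each): the host would have opened door 4 instead, probability 0; weight (1/4)·0 = 0 each.
If it is behind door 2 (prior 1/4): the host opened door 2, so this case is ruled out; weight (1/4)·0 = 0.
If it is behind door 4 (prior 1/4): door 2 is the highest-numbered option available, probability 1; weight (1/4)·1 = 1/4.
The weights sum to 1/4.
So P(the car behind door 4 | the host opened door 2) = (1/4) / (1/4) = 1.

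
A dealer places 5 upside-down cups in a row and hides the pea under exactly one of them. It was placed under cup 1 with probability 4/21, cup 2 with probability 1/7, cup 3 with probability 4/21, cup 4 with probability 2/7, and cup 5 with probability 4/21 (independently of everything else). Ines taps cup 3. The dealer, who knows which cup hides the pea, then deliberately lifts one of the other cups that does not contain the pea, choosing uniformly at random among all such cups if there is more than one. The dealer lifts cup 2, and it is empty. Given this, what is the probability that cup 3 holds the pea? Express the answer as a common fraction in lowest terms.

Consider each possible location of the pea in turn.
If it is under either of cups 1 and 5 (prior 4/21 each): the dealer has 3 equally likely choices, so probability 1/3; weight (4/21)·(1/3) = 4/63 each.
If it is under cup 2 (prior 1/7): the dealer opened cup 2, so this case is ruled out; weight (1/7)·0 = 0.
If it is under cup 3 (prior 4/21): the dealer has 4 equally likely choices, so probability 1/4; weight (4/21)·(1/4) = 1/21.
If it is under cup 4 (prior 2/7): the dealer has 3 equally likely choices, so probability 1/3; weight (2/7)·(1/3) = 2/21.
The weights sum to 17/63.
So P(the pea under cup 3 | the dealer opened cup 2) = (1/21) / (17/63) = 3/17.

3/17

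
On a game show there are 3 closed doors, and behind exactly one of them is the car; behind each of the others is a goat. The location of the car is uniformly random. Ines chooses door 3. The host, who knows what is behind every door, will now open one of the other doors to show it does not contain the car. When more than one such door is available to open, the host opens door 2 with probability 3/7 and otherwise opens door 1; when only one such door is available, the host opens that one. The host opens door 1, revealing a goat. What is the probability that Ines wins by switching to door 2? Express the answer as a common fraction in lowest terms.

7/11

Condition on the true location of the car.
If it is behind door 1 (prior 1/3): the host opened door 1, so this case is ruled out; weight (1/3)·0 = 0.
If it is behind door 2 (prior 1/3): only door 1 is available, probability 1; weight (1/3)·1 = 1/3.
If it is behind door 3 (prior 1/3): door 2 is available but not opened, probability 4/7; weight (1/3)·(4/7) = 4/21.
The weights sum to 11/21.
So P(the car behind door 2 | the host opened door 1) = (1/3) / (11/21) = 7/11.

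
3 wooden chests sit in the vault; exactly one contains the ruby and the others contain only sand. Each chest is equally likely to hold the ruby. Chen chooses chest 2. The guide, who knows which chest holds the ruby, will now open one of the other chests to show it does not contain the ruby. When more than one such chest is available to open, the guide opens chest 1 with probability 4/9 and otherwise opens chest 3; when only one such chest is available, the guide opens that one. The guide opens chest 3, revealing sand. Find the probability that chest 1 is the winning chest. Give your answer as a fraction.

9/14

Condition on the true location of the ruby.
If it is in chest 1 (prior 1/3): only chest 3 is available, probability 1; weight (1/3)·1 = 1/3.
If it is in chest 2 (prior 1/3): chest 1 is available but not opened, probability 5/9; weight (1/3)·(5/9) = 5/27.
If it is in chest 3 (prior 1/3): the guide opened chest 3, so this case is ruled out; weight (1/3)·0 = 0.
The weights sum to 14/27.
So P(the ruby in chest 1 | the guide opened chest 3) = (1/3) / (14/27) = 9/14.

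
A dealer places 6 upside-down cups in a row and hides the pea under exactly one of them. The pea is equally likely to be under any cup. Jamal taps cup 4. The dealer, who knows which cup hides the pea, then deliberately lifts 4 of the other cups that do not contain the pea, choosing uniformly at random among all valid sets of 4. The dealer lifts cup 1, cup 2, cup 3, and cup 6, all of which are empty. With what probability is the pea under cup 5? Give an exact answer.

5/6

Apply Bayes' rule, conditioning on where the pea actually is.
If it is under any of cups 1, 2, 3, and 6 (prior 1/6 each): that cup was opened and seen not to hold the prize — ruled out; weight (1/6)·0 = 0 each.
If it is under cup 4 (prior 1/6): the dealer has 5 equally likely choices, so probability 1/5; weight (1/6)·(1/5) = 1/30.
If it is under cup 5 (prior 1/6): the dealer has no choice, probability 1; weight (1/6)·1 = 1/6.
The weights sum to 1/5.
So P(the pea under cup 5 | the dealer opened cup 1, cup 2, cup 3, and cup 6) = (1/6) / (1/5) = 5/6.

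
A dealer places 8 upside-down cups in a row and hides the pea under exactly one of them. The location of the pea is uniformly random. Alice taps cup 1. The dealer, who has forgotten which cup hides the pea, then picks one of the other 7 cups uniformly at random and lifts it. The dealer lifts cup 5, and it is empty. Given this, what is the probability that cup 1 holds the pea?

Because the dealer chose which cup to lift without knowing where the pea is, the choice is independent of the prize location. Learning that cup 5 does not hold the pea simply rules out that one location and leaves the remaining 7 cups still equally likely by symmetry.
So P(the pea under cup 1) = 1/7.

1/7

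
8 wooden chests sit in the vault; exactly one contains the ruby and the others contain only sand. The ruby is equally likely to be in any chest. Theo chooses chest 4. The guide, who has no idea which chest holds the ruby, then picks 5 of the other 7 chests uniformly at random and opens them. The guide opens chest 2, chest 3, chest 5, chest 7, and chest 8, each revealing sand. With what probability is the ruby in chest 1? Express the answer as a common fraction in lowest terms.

1/3

Condition on the true location of the ruby.
If it is in any of chests 1, 4, and 6 (prior 1/8 each): the guide picks exactly this set with probability 1/21 regardless, and none is the prize; weight (1/8)·(1/21) = 1/168 each.
If it is in any of chests 2, 3, 5, 7, and 8 (prior 1/8 each): that chest was opened and seen not to hold the prize — ruled out; weight (1/8)·0 = 0 each.
The weights sum to 1/56.
So P(the ruby in chest 1 | the guide opened chest 2, chest 3, chest 5, chest 7, and chest 8) = (1/168) / (1/56) = 1/3.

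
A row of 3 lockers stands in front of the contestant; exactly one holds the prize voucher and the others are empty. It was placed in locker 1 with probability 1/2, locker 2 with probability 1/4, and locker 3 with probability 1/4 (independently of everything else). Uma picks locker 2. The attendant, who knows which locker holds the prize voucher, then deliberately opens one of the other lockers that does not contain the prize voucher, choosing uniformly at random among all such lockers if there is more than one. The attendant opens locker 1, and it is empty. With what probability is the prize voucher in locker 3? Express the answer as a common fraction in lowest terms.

2/3

Consider each possible location of the prize voucher in turn.
If it is in locker 1 (prior 1/2): the attendant opened locker 1, so this case is ruled out; weight (1/2)·0 = 0.
If it is in locker 2 (prior 1/4): the attendant has 2 equally likely choices, so probability 1/2; weight (1/4)·(1/2) = 1/8.
If it is in locker 3 (prior 1/4): the attendant has no choice, probability 1; weight (1/4)·1 = 1/4.
The weights sum to 3/8.
So P(the prize voucher in locker 3 | the attendant opened locker 1) = (1/4) / (3/8) = 2/3.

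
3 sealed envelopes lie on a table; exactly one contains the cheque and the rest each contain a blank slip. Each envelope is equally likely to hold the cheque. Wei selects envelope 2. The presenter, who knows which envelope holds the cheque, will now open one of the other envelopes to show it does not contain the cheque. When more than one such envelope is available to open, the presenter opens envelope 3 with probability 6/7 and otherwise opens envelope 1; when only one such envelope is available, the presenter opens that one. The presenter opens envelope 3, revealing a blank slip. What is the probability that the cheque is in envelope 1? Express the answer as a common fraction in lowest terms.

Consider each possible location of the cheque in turn.
If it is in envelope 1 (prior 1/3): only envelope 3 is available, probability 1; weight (1/3)·1 = 1/3.
If it is in envelope 2 (prior 1/3): envelope 3 is available, opened with probability 6/7; weight (1/3)·(6/7) = 2/7.
If it is in envelope 3 (prior 1/3): the presenter opened envelope 3, so this case is ruled out; weight (1/3)·0 = 0.
The weights sum to 13/21.
So P(the cheque in envelope 1 | the presenter opened envelope 3) = (1/3) / (13/21) = 7/13.

7/13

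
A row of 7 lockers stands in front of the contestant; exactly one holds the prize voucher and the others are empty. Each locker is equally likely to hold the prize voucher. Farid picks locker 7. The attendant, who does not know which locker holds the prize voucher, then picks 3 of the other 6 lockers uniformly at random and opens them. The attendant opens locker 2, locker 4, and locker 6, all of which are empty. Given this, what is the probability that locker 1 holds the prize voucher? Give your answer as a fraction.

Because the attendant chose which lockers to open without knowing where the prize voucher is, the choice is independent of the prize location. Learning that none of the 3 opened lockers holds the prize voucher simply rules out those 3 locations and leaves the remaining 4 lockers still equally likely by symmetry.
So P(the prize voucher in locker 1) = 1/4.

1/4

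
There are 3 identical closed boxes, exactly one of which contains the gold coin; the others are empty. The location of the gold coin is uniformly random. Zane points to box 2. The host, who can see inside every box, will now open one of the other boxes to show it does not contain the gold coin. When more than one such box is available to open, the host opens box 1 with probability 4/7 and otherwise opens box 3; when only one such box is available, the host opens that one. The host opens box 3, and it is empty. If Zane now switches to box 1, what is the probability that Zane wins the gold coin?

7/10

Apply Bayes' rule, conditioning on where the gold coin actually is.
If it is in box 1 (prior 1/3): only box 3 is available, probability 1; weight (1/3)·1 = 1/3.
If it is in box 2 (prior 1/3): box 1 is available but not opened, probability 3/7; weight (1/3)·(3/7) = 1/7.
If it is in box 3 (prior 1/3): the host opened box 3, so this case is ruled out; weight (1/3)·0 = 0.
The weights sum to 10/21.
So P(the gold coin in box 1 | the host opened box 3) = (1/3) / (10/21) = 7/10.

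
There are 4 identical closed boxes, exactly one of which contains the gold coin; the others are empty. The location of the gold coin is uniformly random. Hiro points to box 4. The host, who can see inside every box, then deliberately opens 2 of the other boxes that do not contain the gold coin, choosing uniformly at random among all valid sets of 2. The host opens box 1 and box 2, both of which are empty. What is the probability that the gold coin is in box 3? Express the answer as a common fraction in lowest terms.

Consider each possible location of the gold coin in turn.
If it is in either of boxes 1 and 2 (prior 1/4 each): that box was opened and seen not to hold the prize — ruled out; weight (1/4)·0 = 0 each.
If it is in box 3 (prior 1/4): the host has no choice, probability 1; weight (1/4)·1 = 1/4.
If it is in box 4 (prior 1/4): the host has 3 equally likely choices, so probability 1/3; weight (1/4)·(1/3) = 1/12.
The weights sum to 1/3.
So P(the gold coin in box 3 | the host opened box 1 and box 2) = (1/4) / (1/3) = 3/4.

3/4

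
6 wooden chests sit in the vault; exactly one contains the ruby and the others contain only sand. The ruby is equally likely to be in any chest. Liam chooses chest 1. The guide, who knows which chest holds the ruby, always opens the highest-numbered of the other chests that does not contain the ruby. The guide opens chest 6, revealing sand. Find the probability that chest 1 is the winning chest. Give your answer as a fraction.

1/5

Condition on the true location of the ruby.
If it is in any of chests 1, 2, 3, 4, and 5 (prior 1/6 each): chest 6 is the highest-numbered option available, probability 1; weight (1/6)·1 = 1/6 each.
If it is in chest 6 (prior 1/6): the guide opened chest 6, so this case is ruled out; weight (1/6)·0 = 0.
The weights sum to 5/6.
So P(the ruby in chest 1 | the guide opened chest 6) = (1/6) / (5/6) = 1/5.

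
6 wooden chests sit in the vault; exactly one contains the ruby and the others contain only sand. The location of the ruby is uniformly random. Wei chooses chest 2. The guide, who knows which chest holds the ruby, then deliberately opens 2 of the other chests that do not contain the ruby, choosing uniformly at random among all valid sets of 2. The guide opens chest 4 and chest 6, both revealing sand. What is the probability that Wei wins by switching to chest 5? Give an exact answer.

5/18

Consider each possible location of the ruby in turn.
If it is in any of chests 1, 3, and 5 (prior 1/6 each): the guide has 6 equally likely choices, so probability 1/6; weight (1/6)·(1/6) = 1/36 each.
If it is in chest 2 (prior 1/6): the guide has 10 equally likely choices, so probability 1/10; weight (1/6)·(1/10) = 1/60.
If it is in either of chests 4 and 6 (prior 1/6 each): that chest was opened and seen not to hold the prize — ruled out; weight (1/6)·0 = 0 each.
The weights sum to 1/10.
So P(the ruby in chest 5 | the guide opened chest 4 and chest 6) = (1/36) / (1/10) = 5/18.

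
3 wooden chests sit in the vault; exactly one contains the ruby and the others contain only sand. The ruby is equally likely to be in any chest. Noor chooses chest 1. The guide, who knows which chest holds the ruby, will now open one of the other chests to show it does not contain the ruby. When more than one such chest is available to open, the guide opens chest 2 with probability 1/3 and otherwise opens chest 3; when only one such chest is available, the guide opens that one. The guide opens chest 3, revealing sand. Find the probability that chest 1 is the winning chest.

2/5

Condition on the true location of the ruby.
If it is in chest 1 (prior 1/3): chest 2 is available but not opened, probability 2/3; weight (1/3)·(2/3) = 2/9.
If it is in chest 2 (prior 1/3): only chest 3 is available, probability 1; weight (1/3)·1 = 1/3.
If it is in chest 3 (prior 1/3): the guide opened chest 3, so this case is ruled out; weight (1/3)·0 = 0.
The weights sum to 5/9.
So P(the ruby in chest 1 | the guide opened chest 3) = (2/9) / (5/9) = 2/5.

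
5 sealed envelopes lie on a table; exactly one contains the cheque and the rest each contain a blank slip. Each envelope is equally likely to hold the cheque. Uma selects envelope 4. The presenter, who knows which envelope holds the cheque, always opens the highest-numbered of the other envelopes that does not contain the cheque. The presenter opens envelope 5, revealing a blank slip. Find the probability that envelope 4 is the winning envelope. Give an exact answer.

1/4

Condition on the true location of the cheque.
If it is in any of envelopes 1, 2, 3, and 4 (prior 1/5 each): envelope 5 is the highest-numbered option available, probability 1; weight (1/5)·1 = 1/5 each.
If it is in envelope 5 (prior 1/5): the presenter opened envelope 5, so this case is ruled out; weight (1/5)·0 = 0.
The weights sum to 4/5.
So P(the cheque in envelope 4 | the presenter opened envelope 5) = (1/5) / (4/5) = 1/4.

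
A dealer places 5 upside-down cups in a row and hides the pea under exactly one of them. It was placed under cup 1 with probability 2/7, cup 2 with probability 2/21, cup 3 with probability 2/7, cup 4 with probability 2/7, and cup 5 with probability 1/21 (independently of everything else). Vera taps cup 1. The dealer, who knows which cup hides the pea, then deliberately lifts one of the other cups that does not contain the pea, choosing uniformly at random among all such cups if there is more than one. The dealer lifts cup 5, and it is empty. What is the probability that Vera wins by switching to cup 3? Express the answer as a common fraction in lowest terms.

Consider each possible location of the pea in turn.
If it is under cup 1 (prior 2/7): the dealer has 4 equally likely choices, so probability 1/4; weight (2/7)·(1/4) = 1/14.
If it is under cup 2 (prior 2/21): the dealer has 3 equally likely choices, so probability 1/3; weight (2/21)·(1/3) = 2/63.
If it is under either of cups 3 and 4 (prior 2/7 each): the dealer has 3 equally likely choices, so probability 1/3; weight (2/7)·(1/3) = 2/21 each.
If it is under cup 5 (prior 1/21): the dealer opened cup 5, so this case is ruled out; weight (1/21)·0 = 0.
The weights sum to 37/126.
So P(the pea under cup 3 | the dealer opened cup 5) = (2/21) / (37/126) = 12/37.

12/37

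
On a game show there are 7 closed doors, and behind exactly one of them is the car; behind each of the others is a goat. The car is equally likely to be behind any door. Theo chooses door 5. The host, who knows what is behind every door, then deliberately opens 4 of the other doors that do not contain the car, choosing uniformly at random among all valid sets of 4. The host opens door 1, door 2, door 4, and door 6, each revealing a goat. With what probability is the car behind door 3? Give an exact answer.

3/7

Apply Bayes' rule, conditioning on where the car actually is.
If it is behind any of doors 1, 2, 4, and 6 (prior 1/7 each): that door was opened and seen not to hold the prize — ruled out; weight (1/7)·0 = 0 each.
If it is behind either of doors 3 and 7 (prior 1/7 each): the host has 5 equally likely choices, so probability 1/5; weight (1/7)·(1/5) = 1/35 each.
If it is behind door 5 (prior 1/7): the host has 15 equally likely choices, so probability 1/15; weight (1/7)·(1/15) = 1/105.
The weights sum to 1/15.
So P(the car behind door 3 | the host opened door 1, door 2, door 4, and door 6) = (1/35) / (1/15) = 3/7.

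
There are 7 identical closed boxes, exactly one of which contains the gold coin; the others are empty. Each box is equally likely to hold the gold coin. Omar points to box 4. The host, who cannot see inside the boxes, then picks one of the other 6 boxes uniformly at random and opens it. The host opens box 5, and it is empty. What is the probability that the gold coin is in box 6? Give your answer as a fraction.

Because the host chose which box to open without knowing where the gold coin is, the choice is independent of the prize location. Learning that box 5 does not hold the gold coin simply rules out that one location and leaves the remaining 6 boxes still equally likely by symmetry.
So P(the gold coin in box 6) = 1/6.

1/6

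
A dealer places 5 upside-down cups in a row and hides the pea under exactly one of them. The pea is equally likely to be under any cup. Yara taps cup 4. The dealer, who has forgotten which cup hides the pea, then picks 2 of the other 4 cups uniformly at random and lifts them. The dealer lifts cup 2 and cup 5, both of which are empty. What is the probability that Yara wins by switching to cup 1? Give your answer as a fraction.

Because the dealer chose which cups to lift without knowing where the pea is, the choice is independent of the prize location. Learning that none of the 2 opened cups holds the pea simply rules out those 2 locations and leaves the remaining 3 cups still equally likely by symmetry.
So P(the pea under cup 1) = 1/3.

1/3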